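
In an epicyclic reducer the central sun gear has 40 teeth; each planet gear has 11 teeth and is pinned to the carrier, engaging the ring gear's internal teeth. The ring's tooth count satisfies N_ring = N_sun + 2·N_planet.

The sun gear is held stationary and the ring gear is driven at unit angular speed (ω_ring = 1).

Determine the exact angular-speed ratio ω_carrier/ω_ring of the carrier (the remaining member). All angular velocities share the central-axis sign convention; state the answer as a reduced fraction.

31/51

N_ring = 40 + 2·11 = 62
40(ω_s−ω_c) = −62(ω_r−ω_c),  ω_s=0, ω_r=1
40(0−ω_c) = −62(1−ω_c)  ⇒  102ω_c = 62  ⇒  ω_c = 31/51
ω_c/ω_r = 31/51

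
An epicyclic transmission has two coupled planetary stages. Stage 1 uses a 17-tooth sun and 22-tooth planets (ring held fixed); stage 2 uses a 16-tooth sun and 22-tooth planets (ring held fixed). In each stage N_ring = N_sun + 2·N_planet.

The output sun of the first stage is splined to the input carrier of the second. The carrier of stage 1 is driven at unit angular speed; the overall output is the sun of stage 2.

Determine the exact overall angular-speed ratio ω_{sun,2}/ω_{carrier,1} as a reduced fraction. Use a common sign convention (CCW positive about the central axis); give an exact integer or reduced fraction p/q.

Stage 1: N_ring = 17 + 2·22 = 61
Stage 1: 17(ω_s−ω_c) = −61(ω_r−ω_c),  ω_r=0, ω_c=1
Stage 1: ω_s = 1 − (61/17)(0−1) = 78/17
  ⇒ ω_s¹/ω_c¹ = 78/17
Stage 2: N_ring = 16 + 2·22 = 60
Stage 2: 16(ω_s−ω_c) = −60(ω_r−ω_c),  ω_r=0, ω_c=1
Stage 2: ω_s = 1 − (60/16)(0−1) = 19/4
  ⇒ ω_s²/ω_c² = 19/4
Coupling ω_c² = ω_s¹ ⇒ overall = 78/17 × 19/4 = 741/34

741/34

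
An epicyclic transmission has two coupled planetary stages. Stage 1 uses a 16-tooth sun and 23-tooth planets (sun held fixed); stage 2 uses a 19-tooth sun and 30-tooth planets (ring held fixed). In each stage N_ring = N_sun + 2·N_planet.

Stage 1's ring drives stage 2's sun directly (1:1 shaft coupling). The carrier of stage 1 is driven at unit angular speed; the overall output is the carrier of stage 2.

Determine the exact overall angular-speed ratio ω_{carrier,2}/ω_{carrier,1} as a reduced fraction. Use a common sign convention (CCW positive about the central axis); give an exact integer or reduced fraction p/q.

741/3038

Stage 1: N_ring = 16 + 2·23 = 62
Stage 1: 16(ω_s−ω_c) = −62(ω_r−ω_c),  ω_s=0, ω_c=1
Stage 1: ω_r = 1 − (16/62)(0−1) = 39/31
  ⇒ ω_r¹/ω_c¹ = 39/31
Stage 2: N_ring = 19 + 2·30 = 79
Stage 2: 19(ω_s−ω_c) = −79(ω_r−ω_c),  ω_r=0, ω_s=1
Stage 2: 19(1−ω_c) = −79(0−ω_c)  ⇒  98ω_c = 19  ⇒  ω_c = 19/98
  ⇒ ω_c²/ω_s² = 19/98
Coupling ω_s² = ω_r¹ ⇒ overall = 39/31 × 19/98 = 741/3038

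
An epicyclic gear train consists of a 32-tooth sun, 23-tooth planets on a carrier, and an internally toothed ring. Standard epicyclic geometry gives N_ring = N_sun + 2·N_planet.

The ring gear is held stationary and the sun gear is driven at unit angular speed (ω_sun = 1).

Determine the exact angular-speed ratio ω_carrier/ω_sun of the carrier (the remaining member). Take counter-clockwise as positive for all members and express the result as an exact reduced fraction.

N_ring = 32 + 2·23 = 78
32(ω_s−ω_c) = −78(ω_r−ω_c),  ω_r=0, ω_s=1
32(1−ω_c) = −78(0−ω_c)  ⇒  110ω_c = 32  ⇒  ω_c = 16/55
ω_c/ω_s = 16/55

16/55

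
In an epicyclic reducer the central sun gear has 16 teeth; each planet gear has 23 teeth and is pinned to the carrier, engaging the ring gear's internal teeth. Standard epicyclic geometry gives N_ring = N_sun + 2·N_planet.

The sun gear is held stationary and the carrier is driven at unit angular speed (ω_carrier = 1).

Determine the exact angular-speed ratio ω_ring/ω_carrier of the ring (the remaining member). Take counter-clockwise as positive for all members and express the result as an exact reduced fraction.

39/31

N_ring = 16 + 2·23 = 62
16(ω_s−ω_c) = −62(ω_r−ω_c),  ω_s=0, ω_c=1
ω_r = 1 − (16/62)(0−1) = 39/31
ω_r/ω_c = 39/31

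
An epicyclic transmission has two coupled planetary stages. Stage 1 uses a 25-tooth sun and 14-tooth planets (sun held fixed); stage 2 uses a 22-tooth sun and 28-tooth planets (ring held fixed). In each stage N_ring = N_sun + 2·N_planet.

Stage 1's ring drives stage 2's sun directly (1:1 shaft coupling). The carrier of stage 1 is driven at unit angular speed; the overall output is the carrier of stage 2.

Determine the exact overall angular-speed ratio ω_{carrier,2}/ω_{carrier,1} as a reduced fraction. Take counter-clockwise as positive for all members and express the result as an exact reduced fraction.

Stage 1: N_ring = 25 + 2·14 = 53
Stage 1: 25(ω_s−ω_c) = −53(ω_r−ω_c),  ω_s=0, ω_c=1
Stage 1: ω_r = 1 − (25/53)(0−1) = 78/53
  ⇒ ω_r¹/ω_c¹ = 78/53
Stage 2: N_ring = 22 + 2·28 = 78
Stage 2: 22(ω_s−ω_c) = −78(ω_r−ω_c),  ω_r=0, ω_s=1
Stage 2: 22(1−ω_c) = −78(0−ω_c)  ⇒  100ω_c = 22  ⇒  ω_c = 11/50
  ⇒ ω_c²/ω_s² = 11/50
Coupling ω_s² = ω_r¹ ⇒ overall = 78/53 × 11/50 = 429/1325

429/1325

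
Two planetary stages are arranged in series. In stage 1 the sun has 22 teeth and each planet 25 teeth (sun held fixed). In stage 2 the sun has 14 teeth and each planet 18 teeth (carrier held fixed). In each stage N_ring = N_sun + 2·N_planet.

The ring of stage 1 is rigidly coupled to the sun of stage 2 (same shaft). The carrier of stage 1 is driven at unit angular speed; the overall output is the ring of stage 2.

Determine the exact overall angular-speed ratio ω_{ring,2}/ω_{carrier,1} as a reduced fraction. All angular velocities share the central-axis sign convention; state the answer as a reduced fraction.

Stage 1: N_ring = 22 + 2·25 = 72
Stage 1: 22(ω_s−ω_c) = −72(ω_r−ω_c),  ω_s=0, ω_c=1
Stage 1: ω_r = 1 − (22/72)(0−1) = 47/36
  ⇒ ω_r¹/ω_c¹ = 47/36
Stage 2: N_ring = 14 + 2·18 = 50
Stage 2: 14(ω_s−ω_c) = −50(ω_r−ω_c),  ω_c=0, ω_s=1
Stage 2: ω_r = 0 − (14/50)(1−0) = -7/25
  ⇒ ω_r²/ω_s² = -7/25
Coupling ω_s² = ω_r¹ ⇒ overall = 47/36 × -7/25 = -329/900

-329/900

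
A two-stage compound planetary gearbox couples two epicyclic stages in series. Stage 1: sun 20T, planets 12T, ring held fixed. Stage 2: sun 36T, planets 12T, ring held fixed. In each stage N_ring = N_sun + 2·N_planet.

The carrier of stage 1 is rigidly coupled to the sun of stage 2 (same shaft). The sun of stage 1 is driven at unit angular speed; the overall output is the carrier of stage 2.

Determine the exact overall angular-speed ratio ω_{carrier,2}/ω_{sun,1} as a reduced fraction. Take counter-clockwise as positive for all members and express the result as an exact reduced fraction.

Stage 1: N_ring = 20 + 2·12 = 44
Stage 1: 20(ω_s−ω_c) = −44(ω_r−ω_c),  ω_r=0, ω_s=1
Stage 1: 20(1−ω_c) = −44(0−ω_c)  ⇒  64ω_c = 20  ⇒  ω_c = 5/16
  ⇒ ω_c¹/ω_s¹ = 5/16
Stage 2: N_ring = 36 + 2·12 = 60
Stage 2: 36(ω_s−ω_c) = −60(ω_r−ω_c),  ω_r=0, ω_s=1
Stage 2: 36(1−ω_c) = −60(0−ω_c)  ⇒  96ω_c = 36  ⇒  ω_c = 3/8
  ⇒ ω_c²/ω_s² = 3/8
Coupling ω_s² = ω_c¹ ⇒ overall = 5/16 × 3/8 = 15/128

15/128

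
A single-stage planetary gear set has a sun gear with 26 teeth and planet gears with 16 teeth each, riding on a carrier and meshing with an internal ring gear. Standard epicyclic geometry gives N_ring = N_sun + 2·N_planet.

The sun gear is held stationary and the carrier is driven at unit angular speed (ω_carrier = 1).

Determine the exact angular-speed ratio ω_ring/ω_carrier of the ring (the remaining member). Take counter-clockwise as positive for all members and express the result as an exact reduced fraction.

N_ring = 26 + 2·16 = 58
26(ω_s−ω_c) = −58(ω_r−ω_c),  ω_s=0, ω_c=1
ω_r = 1 − (26/58)(0−1) = 42/29
ω_r/ω_c = 42/29

42/29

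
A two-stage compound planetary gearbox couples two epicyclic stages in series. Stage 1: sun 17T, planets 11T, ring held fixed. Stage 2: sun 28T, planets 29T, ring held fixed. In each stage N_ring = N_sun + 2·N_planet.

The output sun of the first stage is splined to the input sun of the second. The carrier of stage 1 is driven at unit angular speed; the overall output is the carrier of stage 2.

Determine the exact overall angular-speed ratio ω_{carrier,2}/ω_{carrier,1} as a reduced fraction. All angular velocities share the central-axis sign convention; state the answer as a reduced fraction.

784/969

Stage 1: N_ring = 17 + 2·11 = 39
Stage 1: 17(ω_s−ω_c) = −39(ω_r−ω_c),  ω_r=0, ω_c=1
Stage 1: ω_s = 1 − (39/17)(0−1) = 56/17
  ⇒ ω_s¹/ω_c¹ = 56/17
Stage 2: N_ring = 28 + 2·29 = 86
Stage 2: 28(ω_s−ω_c) = −86(ω_r−ω_c),  ω_r=0, ω_s=1
Stage 2: 28(1−ω_c) = −86(0−ω_c)  ⇒  114ω_c = 28  ⇒  ω_c = 14/57
  ⇒ ω_c²/ω_s² = 14/57
Coupling ω_s² = ω_s¹ ⇒ overall = 56/17 × 14/57 = 784/969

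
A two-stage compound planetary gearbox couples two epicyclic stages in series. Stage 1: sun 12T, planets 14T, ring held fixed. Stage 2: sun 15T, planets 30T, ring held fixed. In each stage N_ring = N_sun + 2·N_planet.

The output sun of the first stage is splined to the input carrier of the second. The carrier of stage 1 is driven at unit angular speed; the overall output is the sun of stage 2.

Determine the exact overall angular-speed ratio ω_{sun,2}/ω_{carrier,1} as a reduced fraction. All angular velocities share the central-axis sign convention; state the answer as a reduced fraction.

Stage 1: N_ring = 12 + 2·14 = 40
Stage 1: 12(ω_s−ω_c) = −40(ω_r−ω_c),  ω_r=0, ω_c=1
Stage 1: ω_s = 1 − (40/12)(0−1) = 13/3
  ⇒ ω_s¹/ω_c¹ = 13/3
Stage 2: N_ring = 15 + 2·30 = 75
Stage 2: 15(ω_s−ω_c) = −75(ω_r−ω_c),  ω_r=0, ω_c=1
Stage 2: ω_s = 1 − (75/15)(0−1) = 6
  ⇒ ω_s²/ω_c² = 6
Coupling ω_c² = ω_s¹ ⇒ overall = 13/3 × 6 = 26

26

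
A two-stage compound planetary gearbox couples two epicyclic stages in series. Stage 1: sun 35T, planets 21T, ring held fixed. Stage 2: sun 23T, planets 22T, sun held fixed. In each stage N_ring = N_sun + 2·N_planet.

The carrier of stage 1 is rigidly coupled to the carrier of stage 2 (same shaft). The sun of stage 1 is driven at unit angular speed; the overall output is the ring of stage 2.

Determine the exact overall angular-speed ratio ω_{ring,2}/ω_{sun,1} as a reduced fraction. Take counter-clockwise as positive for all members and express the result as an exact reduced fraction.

225/536

Stage 1: N_ring = 35 + 2·21 = 77
Stage 1: 35(ω_s−ω_c) = −77(ω_r−ω_c),  ω_r=0, ω_s=1
Stage 1: 35(1−ω_c) = −77(0−ω_c)  ⇒  112ω_c = 35  ⇒  ω_c = 5/16
  ⇒ ω_c¹/ω_s¹ = 5/16
Stage 2: N_ring = 23 + 2·22 = 67
Stage 2: 23(ω_s−ω_c) = −67(ω_r−ω_c),  ω_s=0, ω_c=1
Stage 2: ω_r = 1 − (23/67)(0−1) = 90/67
  ⇒ ω_r²/ω_c² = 90/67
Coupling ω_c² = ω_c¹ ⇒ overall = 5/16 × 90/67 = 225/536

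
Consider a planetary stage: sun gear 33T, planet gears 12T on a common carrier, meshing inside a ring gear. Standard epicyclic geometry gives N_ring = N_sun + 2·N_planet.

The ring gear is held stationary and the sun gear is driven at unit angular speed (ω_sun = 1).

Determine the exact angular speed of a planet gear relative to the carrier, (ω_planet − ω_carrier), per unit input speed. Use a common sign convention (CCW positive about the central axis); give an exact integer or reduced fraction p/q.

N_ring = 33 + 2·12 = 57
33(ω_s−ω_c) = −57(ω_r−ω_c),  ω_r=0, ω_s=1
33(1−ω_c) = −57(0−ω_c)  ⇒  90ω_c = 33  ⇒  ω_c = 11/30
sun–planet: 33·(1−11/30) = −12·(ω_p−ω_c)  ⇒  ω_p−ω_c = −(33/12)·(19/30) = -209/120

-209/120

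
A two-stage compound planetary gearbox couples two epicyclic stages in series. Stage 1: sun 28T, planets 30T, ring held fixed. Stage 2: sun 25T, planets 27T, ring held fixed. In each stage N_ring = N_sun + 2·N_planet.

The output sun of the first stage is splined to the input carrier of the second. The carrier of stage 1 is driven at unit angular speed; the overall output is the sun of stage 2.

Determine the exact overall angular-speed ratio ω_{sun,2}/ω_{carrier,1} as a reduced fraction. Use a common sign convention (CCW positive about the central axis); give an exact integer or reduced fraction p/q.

3016/175

Stage 1: N_ring = 28 + 2·30 = 88
Stage 1: 28(ω_s−ω_c) = −88(ω_r−ω_c),  ω_r=0, ω_c=1
Stage 1: ω_s = 1 − (88/28)(0−1) = 29/7
  ⇒ ω_s¹/ω_c¹ = 29/7
Stage 2: N_ring = 25 + 2·27 = 79
Stage 2: 25(ω_s−ω_c) = −79(ω_r−ω_c),  ω_r=0, ω_c=1
Stage 2: ω_s = 1 − (79/25)(0−1) = 104/25
  ⇒ ω_s²/ω_c² = 104/25
Coupling ω_c² = ω_s¹ ⇒ overall = 29/7 × 104/25 = 3016/175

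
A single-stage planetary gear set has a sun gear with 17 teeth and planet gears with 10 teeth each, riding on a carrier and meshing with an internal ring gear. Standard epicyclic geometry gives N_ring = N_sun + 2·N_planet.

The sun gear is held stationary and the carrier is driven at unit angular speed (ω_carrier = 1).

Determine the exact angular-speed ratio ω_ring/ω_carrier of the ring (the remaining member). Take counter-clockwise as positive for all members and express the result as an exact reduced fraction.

54/37

N_ring = 17 + 2·10 = 37
17(ω_s−ω_c) = −37(ω_r−ω_c),  ω_s=0, ω_c=1
ω_r = 1 − (17/37)(0−1) = 54/37
ω_r/ω_c = 54/37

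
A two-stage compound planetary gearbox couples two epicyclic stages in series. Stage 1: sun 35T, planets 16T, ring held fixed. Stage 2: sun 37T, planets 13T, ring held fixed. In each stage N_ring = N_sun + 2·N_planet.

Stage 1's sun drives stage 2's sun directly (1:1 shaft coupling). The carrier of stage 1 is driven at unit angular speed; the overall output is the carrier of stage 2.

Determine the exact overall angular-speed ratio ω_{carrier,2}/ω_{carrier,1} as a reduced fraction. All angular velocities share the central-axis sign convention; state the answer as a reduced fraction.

Stage 1: N_ring = 35 + 2·16 = 67
Stage 1: 35(ω_s−ω_c) = −67(ω_r−ω_c),  ω_r=0, ω_c=1
Stage 1: ω_s = 1 − (67/35)(0−1) = 102/35
  ⇒ ω_s¹/ω_c¹ = 102/35
Stage 2: N_ring = 37 + 2·13 = 63
Stage 2: 37(ω_s−ω_c) = −63(ω_r−ω_c),  ω_r=0, ω_s=1
Stage 2: 37(1−ω_c) = −63(0−ω_c)  ⇒  100ω_c = 37  ⇒  ω_c = 37/100
  ⇒ ω_c²/ω_s² = 37/100
Coupling ω_s² = ω_s¹ ⇒ overall = 102/35 × 37/100 = 1887/1750

1887/1750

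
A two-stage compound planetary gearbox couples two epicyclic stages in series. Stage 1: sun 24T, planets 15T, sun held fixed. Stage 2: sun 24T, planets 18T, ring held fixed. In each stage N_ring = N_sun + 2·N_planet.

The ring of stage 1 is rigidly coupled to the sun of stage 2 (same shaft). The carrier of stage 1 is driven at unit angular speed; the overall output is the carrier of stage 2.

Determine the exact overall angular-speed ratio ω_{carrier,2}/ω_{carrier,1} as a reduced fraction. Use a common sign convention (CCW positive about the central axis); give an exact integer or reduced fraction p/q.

26/63

Stage 1: N_ring = 24 + 2·15 = 54
Stage 1: 24(ω_s−ω_c) = −54(ω_r−ω_c),  ω_s=0, ω_c=1
Stage 1: ω_r = 1 − (24/54)(0−1) = 13/9
  ⇒ ω_r¹/ω_c¹ = 13/9
Stage 2: N_ring = 24 + 2·18 = 60
Stage 2: 24(ω_s−ω_c) = −60(ω_r−ω_c),  ω_r=0, ω_s=1
Stage 2: 24(1−ω_c) = −60(0−ω_c)  ⇒  84ω_c = 24  ⇒  ω_c = 2/7
  ⇒ ω_c²/ω_s² = 2/7
Coupling ω_s² = ω_r¹ ⇒ overall = 13/9 × 2/7 = 26/63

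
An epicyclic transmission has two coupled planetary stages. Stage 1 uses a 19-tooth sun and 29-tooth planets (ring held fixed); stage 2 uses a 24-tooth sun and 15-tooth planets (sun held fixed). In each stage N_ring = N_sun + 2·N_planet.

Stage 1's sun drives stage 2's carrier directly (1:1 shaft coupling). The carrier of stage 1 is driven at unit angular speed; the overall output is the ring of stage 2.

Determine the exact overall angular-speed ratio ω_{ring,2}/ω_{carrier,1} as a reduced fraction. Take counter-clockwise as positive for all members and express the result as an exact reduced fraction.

416/57

Stage 1: N_ring = 19 + 2·29 = 77
Stage 1: 19(ω_s−ω_c) = −77(ω_r−ω_c),  ω_r=0, ω_c=1
Stage 1: ω_s = 1 − (77/19)(0−1) = 96/19
  ⇒ ω_s¹/ω_c¹ = 96/19
Stage 2: N_ring = 24 + 2·15 = 54
Stage 2: 24(ω_s−ω_c) = −54(ω_r−ω_c),  ω_s=0, ω_c=1
Stage 2: ω_r = 1 − (24/54)(0−1) = 13/9
  ⇒ ω_r²/ω_c² = 13/9
Coupling ω_c² = ω_s¹ ⇒ overall = 96/19 × 13/9 = 416/57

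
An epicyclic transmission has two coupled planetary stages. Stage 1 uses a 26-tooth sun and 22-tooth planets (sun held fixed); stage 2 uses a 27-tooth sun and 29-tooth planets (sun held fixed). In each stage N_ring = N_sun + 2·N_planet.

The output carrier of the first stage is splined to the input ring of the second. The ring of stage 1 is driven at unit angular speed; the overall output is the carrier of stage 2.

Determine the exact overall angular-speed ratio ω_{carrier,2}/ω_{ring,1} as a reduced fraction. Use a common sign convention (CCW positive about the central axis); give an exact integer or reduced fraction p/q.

425/768

Stage 1: N_ring = 26 + 2·22 = 70
Stage 1: 26(ω_s−ω_c) = −70(ω_r−ω_c),  ω_s=0, ω_r=1
Stage 1: 26(0−ω_c) = −70(1−ω_c)  ⇒  96ω_c = 70  ⇒  ω_c = 35/48
  ⇒ ω_c¹/ω_r¹ = 35/48
Stage 2: N_ring = 27 + 2·29 = 85
Stage 2: 27(ω_s−ω_c) = −85(ω_r−ω_c),  ω_s=0, ω_r=1
Stage 2: 27(0−ω_c) = −85(1−ω_c)  ⇒  112ω_c = 85  ⇒  ω_c = 85/112
  ⇒ ω_c²/ω_r² = 85/112
Coupling ω_r² = ω_c¹ ⇒ overall = 35/48 × 85/112 = 425/768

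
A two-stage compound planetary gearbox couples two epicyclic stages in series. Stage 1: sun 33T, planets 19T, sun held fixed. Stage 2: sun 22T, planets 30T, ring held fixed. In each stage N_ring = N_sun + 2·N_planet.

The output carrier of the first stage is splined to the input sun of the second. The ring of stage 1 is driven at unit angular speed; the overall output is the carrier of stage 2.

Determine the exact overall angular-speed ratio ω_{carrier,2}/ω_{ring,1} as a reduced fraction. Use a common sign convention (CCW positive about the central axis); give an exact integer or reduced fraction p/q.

Stage 1: N_ring = 33 + 2·19 = 71
Stage 1: 33(ω_s−ω_c) = −71(ω_r−ω_c),  ω_s=0, ω_r=1
Stage 1: 33(0−ω_c) = −71(1−ω_c)  ⇒  104ω_c = 71  ⇒  ω_c = 71/104
  ⇒ ω_c¹/ω_r¹ = 71/104
Stage 2: N_ring = 22 + 2·30 = 82
Stage 2: 22(ω_s−ω_c) = −82(ω_r−ω_c),  ω_r=0, ω_s=1
Stage 2: 22(1−ω_c) = −82(0−ω_c)  ⇒  104ω_c = 22  ⇒  ω_c = 11/52
  ⇒ ω_c²/ω_s² = 11/52
Coupling ω_s² = ω_c¹ ⇒ overall = 71/104 × 11/52 = 781/5408

781/5408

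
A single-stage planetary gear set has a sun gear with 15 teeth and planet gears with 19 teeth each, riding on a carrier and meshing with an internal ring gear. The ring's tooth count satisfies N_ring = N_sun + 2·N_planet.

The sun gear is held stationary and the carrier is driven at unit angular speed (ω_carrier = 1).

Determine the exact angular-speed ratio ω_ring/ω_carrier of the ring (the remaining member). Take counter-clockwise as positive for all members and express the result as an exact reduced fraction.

N_ring = 15 + 2·19 = 53
15(ω_s−ω_c) = −53(ω_r−ω_c),  ω_s=0, ω_c=1
ω_r = 1 − (15/53)(0−1) = 68/53
ω_r/ω_c = 68/53

68/53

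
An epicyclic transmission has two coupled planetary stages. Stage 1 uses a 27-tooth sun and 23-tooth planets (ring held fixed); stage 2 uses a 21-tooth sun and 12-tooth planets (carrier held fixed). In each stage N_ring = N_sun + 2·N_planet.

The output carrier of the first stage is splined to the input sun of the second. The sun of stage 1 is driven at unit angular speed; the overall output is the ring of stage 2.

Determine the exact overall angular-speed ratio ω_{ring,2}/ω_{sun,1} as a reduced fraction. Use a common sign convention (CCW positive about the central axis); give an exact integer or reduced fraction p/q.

Stage 1: N_ring = 27 + 2·23 = 73
Stage 1: 27(ω_s−ω_c) = −73(ω_r−ω_c),  ω_r=0, ω_s=1
Stage 1: 27(1−ω_c) = −73(0−ω_c)  ⇒  100ω_c = 27  ⇒  ω_c = 27/100
  ⇒ ω_c¹/ω_s¹ = 27/100
Stage 2: N_ring = 21 + 2·12 = 45
Stage 2: 21(ω_s−ω_c) = −45(ω_r−ω_c),  ω_c=0, ω_s=1
Stage 2: ω_r = 0 − (21/45)(1−0) = -7/15
  ⇒ ω_r²/ω_s² = -7/15
Coupling ω_s² = ω_c¹ ⇒ overall = 27/100 × -7/15 = -63/500

-63/500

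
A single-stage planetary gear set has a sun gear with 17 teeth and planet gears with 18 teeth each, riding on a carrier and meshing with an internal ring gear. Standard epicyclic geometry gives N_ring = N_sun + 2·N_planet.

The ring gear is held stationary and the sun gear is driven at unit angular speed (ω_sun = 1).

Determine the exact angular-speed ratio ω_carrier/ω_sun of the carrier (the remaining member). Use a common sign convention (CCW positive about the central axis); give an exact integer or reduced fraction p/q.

17/70

N_ring = 17 + 2·18 = 53
17(ω_s−ω_c) = −53(ω_r−ω_c),  ω_r=0, ω_s=1
17(1−ω_c) = −53(0−ω_c)  ⇒  70ω_c = 17  ⇒  ω_c = 17/70
ω_c/ω_s = 17/70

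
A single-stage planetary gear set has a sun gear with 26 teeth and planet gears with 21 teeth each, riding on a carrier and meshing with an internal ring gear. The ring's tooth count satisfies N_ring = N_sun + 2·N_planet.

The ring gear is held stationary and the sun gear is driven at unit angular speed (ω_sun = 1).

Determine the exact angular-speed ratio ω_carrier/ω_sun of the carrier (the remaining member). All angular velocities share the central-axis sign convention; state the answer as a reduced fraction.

N_ring = 26 + 2·21 = 68
26(ω_s−ω_c) = −68(ω_r−ω_c),  ω_r=0, ω_s=1
26(1−ω_c) = −68(0−ω_c)  ⇒  94ω_c = 26  ⇒  ω_c = 13/47
ω_c/ω_s = 13/47

13/47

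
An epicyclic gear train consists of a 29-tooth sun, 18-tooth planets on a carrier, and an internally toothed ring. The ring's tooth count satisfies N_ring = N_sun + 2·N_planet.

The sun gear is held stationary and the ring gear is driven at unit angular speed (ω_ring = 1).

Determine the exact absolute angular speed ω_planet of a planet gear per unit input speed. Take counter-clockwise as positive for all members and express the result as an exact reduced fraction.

N_ring = 29 + 2·18 = 65
29(ω_s−ω_c) = −65(ω_r−ω_c),  ω_s=0, ω_r=1
29(0−ω_c) = −65(1−ω_c)  ⇒  94ω_c = 65  ⇒  ω_c = 65/94
sun–planet: 29·(0−65/94) = −18·(ω_p−ω_c)  ⇒  ω_p−ω_c = −(29/18)·(-65/94) = 1885/1692
ω_p = 65/94 + 1885/1692 = 65/36

65/36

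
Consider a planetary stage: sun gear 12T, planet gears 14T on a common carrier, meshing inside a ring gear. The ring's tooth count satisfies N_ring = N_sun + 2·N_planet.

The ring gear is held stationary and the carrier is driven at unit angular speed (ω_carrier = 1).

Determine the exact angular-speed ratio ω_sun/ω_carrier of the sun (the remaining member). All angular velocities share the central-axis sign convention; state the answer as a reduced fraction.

N_ring = 12 + 2·14 = 40
12(ω_s−ω_c) = −40(ω_r−ω_c),  ω_r=0, ω_c=1
ω_s = 1 − (40/12)(0−1) = 13/3
ω_s/ω_c = 13/3

13/3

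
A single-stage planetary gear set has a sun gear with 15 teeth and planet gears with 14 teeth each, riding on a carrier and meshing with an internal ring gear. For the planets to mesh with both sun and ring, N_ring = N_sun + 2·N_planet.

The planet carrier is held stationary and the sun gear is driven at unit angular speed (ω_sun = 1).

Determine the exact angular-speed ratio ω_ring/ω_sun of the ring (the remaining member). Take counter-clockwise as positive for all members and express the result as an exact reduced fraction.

-15/43

N_ring = 15 + 2·14 = 43
15(ω_s−ω_c) = −43(ω_r−ω_c),  ω_c=0, ω_s=1
ω_r = 0 − (15/43)(1−0) = -15/43
ω_r/ω_s = -15/43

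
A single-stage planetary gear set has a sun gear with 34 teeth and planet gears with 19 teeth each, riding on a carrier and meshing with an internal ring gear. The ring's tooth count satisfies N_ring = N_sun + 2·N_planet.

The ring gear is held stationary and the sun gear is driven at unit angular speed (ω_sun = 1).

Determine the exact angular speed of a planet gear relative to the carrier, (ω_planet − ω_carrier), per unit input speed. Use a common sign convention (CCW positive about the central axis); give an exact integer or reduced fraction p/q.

N_ring = 34 + 2·19 = 72
34(ω_s−ω_c) = −72(ω_r−ω_c),  ω_r=0, ω_s=1
34(1−ω_c) = −72(0−ω_c)  ⇒  106ω_c = 34  ⇒  ω_c = 17/53
sun–planet: 34·(1−17/53) = −19·(ω_p−ω_c)  ⇒  ω_p−ω_c = −(34/19)·(36/53) = -1224/1007

-1224/1007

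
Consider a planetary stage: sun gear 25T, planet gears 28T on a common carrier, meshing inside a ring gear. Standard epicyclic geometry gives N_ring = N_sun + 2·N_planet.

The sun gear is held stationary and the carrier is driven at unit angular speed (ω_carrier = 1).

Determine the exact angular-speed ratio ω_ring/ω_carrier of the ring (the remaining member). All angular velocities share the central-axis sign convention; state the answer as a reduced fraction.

N_ring = 25 + 2·28 = 81
25(ω_s−ω_c) = −81(ω_r−ω_c),  ω_s=0, ω_c=1
ω_r = 1 − (25/81)(0−1) = 106/81
ω_r/ω_c = 106/81

106/81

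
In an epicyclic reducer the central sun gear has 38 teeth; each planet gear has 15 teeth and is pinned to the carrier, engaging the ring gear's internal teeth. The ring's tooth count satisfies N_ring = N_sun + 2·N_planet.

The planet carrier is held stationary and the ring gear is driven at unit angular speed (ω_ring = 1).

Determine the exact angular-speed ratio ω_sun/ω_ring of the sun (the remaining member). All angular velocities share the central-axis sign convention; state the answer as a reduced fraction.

N_ring = 38 + 2·15 = 68
38(ω_s−ω_c) = −68(ω_r−ω_c),  ω_c=0, ω_r=1
ω_s = 0 − (68/38)(1−0) = -34/19
ω_s/ω_r = -34/19

-34/19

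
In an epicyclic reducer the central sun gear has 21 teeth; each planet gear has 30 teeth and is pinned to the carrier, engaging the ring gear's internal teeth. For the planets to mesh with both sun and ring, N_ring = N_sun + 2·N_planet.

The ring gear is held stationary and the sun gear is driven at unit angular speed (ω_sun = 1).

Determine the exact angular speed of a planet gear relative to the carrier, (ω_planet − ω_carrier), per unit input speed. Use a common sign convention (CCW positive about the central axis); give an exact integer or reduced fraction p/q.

N_ring = 21 + 2·30 = 81
21(ω_s−ω_c) = −81(ω_r−ω_c),  ω_r=0, ω_s=1
21(1−ω_c) = −81(0−ω_c)  ⇒  102ω_c = 21  ⇒  ω_c = 7/34
sun–planet: 21·(1−7/34) = −30·(ω_p−ω_c)  ⇒  ω_p−ω_c = −(21/30)·(27/34) = -189/340

-189/340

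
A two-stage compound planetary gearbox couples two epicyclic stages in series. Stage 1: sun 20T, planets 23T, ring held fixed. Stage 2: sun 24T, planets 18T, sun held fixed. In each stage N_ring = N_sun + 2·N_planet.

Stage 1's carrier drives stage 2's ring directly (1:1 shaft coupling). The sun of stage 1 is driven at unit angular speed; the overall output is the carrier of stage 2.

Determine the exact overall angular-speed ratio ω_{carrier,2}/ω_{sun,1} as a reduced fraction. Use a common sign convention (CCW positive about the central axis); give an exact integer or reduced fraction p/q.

Stage 1: N_ring = 20 + 2·23 = 66
Stage 1: 20(ω_s−ω_c) = −66(ω_r−ω_c),  ω_r=0, ω_s=1
Stage 1: 20(1−ω_c) = −66(0−ω_c)  ⇒  86ω_c = 20  ⇒  ω_c = 10/43
  ⇒ ω_c¹/ω_s¹ = 10/43
Stage 2: N_ring = 24 + 2·18 = 60
Stage 2: 24(ω_s−ω_c) = −60(ω_r−ω_c),  ω_s=0, ω_r=1
Stage 2: 24(0−ω_c) = −60(1−ω_c)  ⇒  84ω_c = 60  ⇒  ω_c = 5/7
  ⇒ ω_c²/ω_r² = 5/7
Coupling ω_r² = ω_c¹ ⇒ overall = 10/43 × 5/7 = 50/301

50/301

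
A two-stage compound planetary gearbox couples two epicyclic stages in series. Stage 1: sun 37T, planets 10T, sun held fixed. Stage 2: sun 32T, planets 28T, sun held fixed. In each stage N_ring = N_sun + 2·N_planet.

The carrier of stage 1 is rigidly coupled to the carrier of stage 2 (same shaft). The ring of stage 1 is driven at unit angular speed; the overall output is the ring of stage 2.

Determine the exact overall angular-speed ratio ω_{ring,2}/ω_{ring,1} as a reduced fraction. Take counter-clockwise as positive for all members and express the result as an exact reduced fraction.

Stage 1: N_ring = 37 + 2·10 = 57
Stage 1: 37(ω_s−ω_c) = −57(ω_r−ω_c),  ω_s=0, ω_r=1
Stage 1: 37(0−ω_c) = −57(1−ω_c)  ⇒  94ω_c = 57  ⇒  ω_c = 57/94
  ⇒ ω_c¹/ω_r¹ = 57/94
Stage 2: N_ring = 32 + 2·28 = 88
Stage 2: 32(ω_s−ω_c) = −88(ω_r−ω_c),  ω_s=0, ω_c=1
Stage 2: ω_r = 1 − (32/88)(0−1) = 15/11
  ⇒ ω_r²/ω_c² = 15/11
Coupling ω_c² = ω_c¹ ⇒ overall = 57/94 × 15/11 = 855/1034

855/1034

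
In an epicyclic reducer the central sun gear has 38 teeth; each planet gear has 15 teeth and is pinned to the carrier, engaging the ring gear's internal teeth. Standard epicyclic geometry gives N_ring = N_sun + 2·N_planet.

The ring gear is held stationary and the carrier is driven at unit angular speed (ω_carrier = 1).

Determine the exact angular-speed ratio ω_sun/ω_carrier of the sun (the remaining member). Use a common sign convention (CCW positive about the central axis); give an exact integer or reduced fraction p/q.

53/19

N_ring = 38 + 2·15 = 68
38(ω_s−ω_c) = −68(ω_r−ω_c),  ω_r=0, ω_c=1
ω_s = 1 − (68/38)(0−1) = 53/19
ω_s/ω_c = 53/19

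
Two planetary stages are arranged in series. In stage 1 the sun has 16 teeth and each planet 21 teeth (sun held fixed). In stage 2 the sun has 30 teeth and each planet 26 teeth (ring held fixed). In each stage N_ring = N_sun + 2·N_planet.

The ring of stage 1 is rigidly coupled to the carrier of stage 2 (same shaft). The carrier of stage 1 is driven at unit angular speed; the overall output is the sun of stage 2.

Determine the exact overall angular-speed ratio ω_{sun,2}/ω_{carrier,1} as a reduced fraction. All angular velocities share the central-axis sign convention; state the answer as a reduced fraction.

Stage 1: N_ring = 16 + 2·21 = 58
Stage 1: 16(ω_s−ω_c) = −58(ω_r−ω_c),  ω_s=0, ω_c=1
Stage 1: ω_r = 1 − (16/58)(0−1) = 37/29
  ⇒ ω_r¹/ω_c¹ = 37/29
Stage 2: N_ring = 30 + 2·26 = 82
Stage 2: 30(ω_s−ω_c) = −82(ω_r−ω_c),  ω_r=0, ω_c=1
Stage 2: ω_s = 1 − (82/30)(0−1) = 56/15
  ⇒ ω_s²/ω_c² = 56/15
Coupling ω_c² = ω_r¹ ⇒ overall = 37/29 × 56/15 = 2072/435

2072/435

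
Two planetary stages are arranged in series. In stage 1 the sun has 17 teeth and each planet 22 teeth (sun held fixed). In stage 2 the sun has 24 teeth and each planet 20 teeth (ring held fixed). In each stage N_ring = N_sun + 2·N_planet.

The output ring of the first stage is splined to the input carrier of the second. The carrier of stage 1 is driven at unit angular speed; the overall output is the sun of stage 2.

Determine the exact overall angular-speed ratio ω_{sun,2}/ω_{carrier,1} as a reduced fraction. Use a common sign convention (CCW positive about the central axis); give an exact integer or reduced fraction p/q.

Stage 1: N_ring = 17 + 2·22 = 61
Stage 1: 17(ω_s−ω_c) = −61(ω_r−ω_c),  ω_s=0, ω_c=1
Stage 1: ω_r = 1 − (17/61)(0−1) = 78/61
  ⇒ ω_r¹/ω_c¹ = 78/61
Stage 2: N_ring = 24 + 2·20 = 64
Stage 2: 24(ω_s−ω_c) = −64(ω_r−ω_c),  ω_r=0, ω_c=1
Stage 2: ω_s = 1 − (64/24)(0−1) = 11/3
  ⇒ ω_s²/ω_c² = 11/3
Coupling ω_c² = ω_r¹ ⇒ overall = 78/61 × 11/3 = 286/61

286/61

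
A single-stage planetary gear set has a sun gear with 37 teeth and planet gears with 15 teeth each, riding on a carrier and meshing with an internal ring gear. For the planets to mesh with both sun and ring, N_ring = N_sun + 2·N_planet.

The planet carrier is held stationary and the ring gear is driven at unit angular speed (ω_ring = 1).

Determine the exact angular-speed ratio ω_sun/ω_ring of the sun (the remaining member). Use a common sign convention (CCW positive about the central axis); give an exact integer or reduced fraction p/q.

-67/37

N_ring = 37 + 2·15 = 67
37(ω_s−ω_c) = −67(ω_r−ω_c),  ω_c=0, ω_r=1
ω_s = 0 − (67/37)(1−0) = -67/37
ω_s/ω_r = -67/37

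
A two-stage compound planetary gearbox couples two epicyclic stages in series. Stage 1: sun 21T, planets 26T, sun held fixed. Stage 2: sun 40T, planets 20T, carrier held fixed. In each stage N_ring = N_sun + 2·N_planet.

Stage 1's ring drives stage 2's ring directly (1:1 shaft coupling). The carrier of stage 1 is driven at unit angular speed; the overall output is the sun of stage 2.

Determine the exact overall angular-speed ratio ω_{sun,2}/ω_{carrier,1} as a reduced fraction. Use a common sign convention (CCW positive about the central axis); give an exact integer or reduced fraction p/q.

-188/73

Stage 1: N_ring = 21 + 2·26 = 73
Stage 1: 21(ω_s−ω_c) = −73(ω_r−ω_c),  ω_s=0, ω_c=1
Stage 1: ω_r = 1 − (21/73)(0−1) = 94/73
  ⇒ ω_r¹/ω_c¹ = 94/73
Stage 2: N_ring = 40 + 2·20 = 80
Stage 2: 40(ω_s−ω_c) = −80(ω_r−ω_c),  ω_c=0, ω_r=1
Stage 2: ω_s = 0 − (80/40)(1−0) = -2
  ⇒ ω_s²/ω_r² = -2
Coupling ω_r² = ω_r¹ ⇒ overall = 94/73 × -2 = -188/73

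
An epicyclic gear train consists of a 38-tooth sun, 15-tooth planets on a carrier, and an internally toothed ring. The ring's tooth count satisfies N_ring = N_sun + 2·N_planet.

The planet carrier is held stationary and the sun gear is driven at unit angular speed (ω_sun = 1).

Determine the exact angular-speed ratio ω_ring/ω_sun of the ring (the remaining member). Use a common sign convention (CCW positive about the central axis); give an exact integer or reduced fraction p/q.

-19/34

N_ring = 38 + 2·15 = 68
38(ω_s−ω_c) = −68(ω_r−ω_c),  ω_c=0, ω_s=1
ω_r = 0 − (38/68)(1−0) = -19/34
ω_r/ω_s = -19/34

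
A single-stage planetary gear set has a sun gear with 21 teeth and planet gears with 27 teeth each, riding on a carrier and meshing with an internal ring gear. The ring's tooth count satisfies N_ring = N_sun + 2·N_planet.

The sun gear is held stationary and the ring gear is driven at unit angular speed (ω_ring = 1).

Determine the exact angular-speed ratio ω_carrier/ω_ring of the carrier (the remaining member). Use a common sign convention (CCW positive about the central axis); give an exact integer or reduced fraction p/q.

N_ring = 21 + 2·27 = 75
21(ω_s−ω_c) = −75(ω_r−ω_c),  ω_s=0, ω_r=1
21(0−ω_c) = −75(1−ω_c)  ⇒  96ω_c = 75  ⇒  ω_c = 25/32
ω_c/ω_r = 25/32

25/32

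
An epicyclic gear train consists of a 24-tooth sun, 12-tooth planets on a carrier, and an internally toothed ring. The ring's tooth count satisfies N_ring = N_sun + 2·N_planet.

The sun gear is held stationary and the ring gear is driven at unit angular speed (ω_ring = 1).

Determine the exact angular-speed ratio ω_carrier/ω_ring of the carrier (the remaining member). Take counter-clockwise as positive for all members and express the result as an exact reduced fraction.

2/3

N_ring = 24 + 2·12 = 48
24(ω_s−ω_c) = −48(ω_r−ω_c),  ω_s=0, ω_r=1
24(0−ω_c) = −48(1−ω_c)  ⇒  72ω_c = 48  ⇒  ω_c = 2/3
ω_c/ω_r = 2/3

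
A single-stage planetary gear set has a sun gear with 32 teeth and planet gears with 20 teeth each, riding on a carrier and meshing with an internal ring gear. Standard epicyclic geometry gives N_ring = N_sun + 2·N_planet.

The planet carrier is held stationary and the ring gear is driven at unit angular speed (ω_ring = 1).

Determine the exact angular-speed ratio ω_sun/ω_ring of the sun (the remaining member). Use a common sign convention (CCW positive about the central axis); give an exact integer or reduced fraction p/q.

-9/4

N_ring = 32 + 2·20 = 72
32(ω_s−ω_c) = −72(ω_r−ω_c),  ω_c=0, ω_r=1
ω_s = 0 − (72/32)(1−0) = -9/4
ω_s/ω_r = -9/4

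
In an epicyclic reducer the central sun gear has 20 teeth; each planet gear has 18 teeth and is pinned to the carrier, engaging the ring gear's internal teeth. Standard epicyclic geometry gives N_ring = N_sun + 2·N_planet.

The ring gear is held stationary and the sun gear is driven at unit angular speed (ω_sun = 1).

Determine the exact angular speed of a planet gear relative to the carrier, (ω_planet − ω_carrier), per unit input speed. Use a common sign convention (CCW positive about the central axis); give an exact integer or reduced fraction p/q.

-140/171

N_ring = 20 + 2·18 = 56
20(ω_s−ω_c) = −56(ω_r−ω_c),  ω_r=0, ω_s=1
20(1−ω_c) = −56(0−ω_c)  ⇒  76ω_c = 20  ⇒  ω_c = 5/19
sun–planet: 20·(1−5/19) = −18·(ω_p−ω_c)  ⇒  ω_p−ω_c = −(20/18)·(14/19) = -140/171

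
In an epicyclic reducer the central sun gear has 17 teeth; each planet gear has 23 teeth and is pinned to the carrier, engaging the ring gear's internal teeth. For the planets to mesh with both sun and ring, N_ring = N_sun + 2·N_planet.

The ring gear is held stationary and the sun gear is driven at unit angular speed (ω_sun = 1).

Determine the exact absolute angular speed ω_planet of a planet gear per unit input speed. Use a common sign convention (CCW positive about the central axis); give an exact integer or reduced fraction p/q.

-17/46

N_ring = 17 + 2·23 = 63
17(ω_s−ω_c) = −63(ω_r−ω_c),  ω_r=0, ω_s=1
17(1−ω_c) = −63(0−ω_c)  ⇒  80ω_c = 17  ⇒  ω_c = 17/80
sun–planet: 17·(1−17/80) = −23·(ω_p−ω_c)  ⇒  ω_p−ω_c = −(17/23)·(63/80) = -1071/1840
ω_p = 17/80 − 1071/1840 = -17/46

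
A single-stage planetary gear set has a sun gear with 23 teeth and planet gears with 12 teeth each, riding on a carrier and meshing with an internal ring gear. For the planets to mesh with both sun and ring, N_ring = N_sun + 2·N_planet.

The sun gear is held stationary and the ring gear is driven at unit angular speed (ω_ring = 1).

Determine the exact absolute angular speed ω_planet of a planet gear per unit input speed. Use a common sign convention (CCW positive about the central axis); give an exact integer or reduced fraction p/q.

N_ring = 23 + 2·12 = 47
23(ω_s−ω_c) = −47(ω_r−ω_c),  ω_s=0, ω_r=1
23(0−ω_c) = −47(1−ω_c)  ⇒  70ω_c = 47  ⇒  ω_c = 47/70
sun–planet: 23·(0−47/70) = −12·(ω_p−ω_c)  ⇒  ω_p−ω_c = −(23/12)·(-47/70) = 1081/840
ω_p = 47/70 + 1081/840 = 47/24

47/24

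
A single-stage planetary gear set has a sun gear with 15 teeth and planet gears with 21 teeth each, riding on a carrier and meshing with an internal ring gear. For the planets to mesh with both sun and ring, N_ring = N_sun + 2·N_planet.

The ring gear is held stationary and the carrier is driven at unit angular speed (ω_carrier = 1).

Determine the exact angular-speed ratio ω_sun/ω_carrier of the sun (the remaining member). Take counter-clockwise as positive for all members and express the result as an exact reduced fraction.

24/5

N_ring = 15 + 2·21 = 57
15(ω_s−ω_c) = −57(ω_r−ω_c),  ω_r=0, ω_c=1
ω_s = 1 − (57/15)(0−1) = 24/5
ω_s/ω_c = 24/5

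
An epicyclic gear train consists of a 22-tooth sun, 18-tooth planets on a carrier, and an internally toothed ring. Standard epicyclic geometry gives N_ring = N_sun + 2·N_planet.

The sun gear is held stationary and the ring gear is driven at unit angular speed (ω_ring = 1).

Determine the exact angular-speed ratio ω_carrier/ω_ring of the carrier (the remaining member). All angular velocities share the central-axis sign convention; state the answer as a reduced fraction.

N_ring = 22 + 2·18 = 58
22(ω_s−ω_c) = −58(ω_r−ω_c),  ω_s=0, ω_r=1
22(0−ω_c) = −58(1−ω_c)  ⇒  80ω_c = 58  ⇒  ω_c = 29/40
ω_c/ω_r = 29/40

29/40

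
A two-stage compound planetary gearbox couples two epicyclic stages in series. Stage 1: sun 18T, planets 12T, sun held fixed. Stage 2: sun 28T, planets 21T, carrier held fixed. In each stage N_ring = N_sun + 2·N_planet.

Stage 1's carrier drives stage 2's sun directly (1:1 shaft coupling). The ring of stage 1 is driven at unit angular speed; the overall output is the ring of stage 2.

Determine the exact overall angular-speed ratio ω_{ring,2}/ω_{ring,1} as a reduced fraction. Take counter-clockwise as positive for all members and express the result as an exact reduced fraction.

Stage 1: N_ring = 18 + 2·12 = 42
Stage 1: 18(ω_s−ω_c) = −42(ω_r−ω_c),  ω_s=0, ω_r=1
Stage 1: 18(0−ω_c) = −42(1−ω_c)  ⇒  60ω_c = 42  ⇒  ω_c = 7/10
  ⇒ ω_c¹/ω_r¹ = 7/10
Stage 2: N_ring = 28 + 2·21 = 70
Stage 2: 28(ω_s−ω_c) = −70(ω_r−ω_c),  ω_c=0, ω_s=1
Stage 2: ω_r = 0 − (28/70)(1−0) = -2/5
  ⇒ ω_r²/ω_s² = -2/5
Coupling ω_s² = ω_c¹ ⇒ overall = 7/10 × -2/5 = -7/25

-7/25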